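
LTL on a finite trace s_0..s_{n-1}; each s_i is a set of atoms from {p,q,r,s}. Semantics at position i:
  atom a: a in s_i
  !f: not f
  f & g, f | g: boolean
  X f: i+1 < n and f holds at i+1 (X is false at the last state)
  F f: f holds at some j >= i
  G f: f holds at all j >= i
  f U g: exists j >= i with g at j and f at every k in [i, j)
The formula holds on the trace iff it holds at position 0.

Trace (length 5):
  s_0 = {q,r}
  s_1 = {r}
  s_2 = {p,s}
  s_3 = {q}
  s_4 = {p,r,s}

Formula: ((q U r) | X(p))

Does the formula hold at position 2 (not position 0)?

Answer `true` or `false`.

Answer: false

Derivation:
s_0={q,r}: ((q U r) | X(p))=True (q U r)=True q=True r=True X(p)=False p=False
s_1={r}: ((q U r) | X(p))=True (q U r)=True q=False r=True X(p)=True p=False
s_2={p,s}: ((q U r) | X(p))=False (q U r)=False q=False r=False X(p)=False p=True
s_3={q}: ((q U r) | X(p))=True (q U r)=True q=True r=False X(p)=True p=False
s_4={p,r,s}: ((q U r) | X(p))=True (q U r)=True q=False r=True X(p)=False p=True
Evaluating at position 2: result = False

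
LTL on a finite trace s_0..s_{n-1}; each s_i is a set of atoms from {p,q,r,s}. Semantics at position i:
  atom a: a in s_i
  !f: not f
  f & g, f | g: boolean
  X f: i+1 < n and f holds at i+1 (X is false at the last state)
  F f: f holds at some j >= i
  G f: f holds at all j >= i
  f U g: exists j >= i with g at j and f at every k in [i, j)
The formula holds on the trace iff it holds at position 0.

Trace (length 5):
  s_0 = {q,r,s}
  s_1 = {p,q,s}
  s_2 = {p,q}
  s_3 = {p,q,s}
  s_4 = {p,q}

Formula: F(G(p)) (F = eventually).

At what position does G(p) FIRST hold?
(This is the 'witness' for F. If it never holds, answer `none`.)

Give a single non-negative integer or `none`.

s_0={q,r,s}: G(p)=False p=False
s_1={p,q,s}: G(p)=True p=True
s_2={p,q}: G(p)=True p=True
s_3={p,q,s}: G(p)=True p=True
s_4={p,q}: G(p)=True p=True
F(G(p)) holds; first witness at position 1.

Answer: 1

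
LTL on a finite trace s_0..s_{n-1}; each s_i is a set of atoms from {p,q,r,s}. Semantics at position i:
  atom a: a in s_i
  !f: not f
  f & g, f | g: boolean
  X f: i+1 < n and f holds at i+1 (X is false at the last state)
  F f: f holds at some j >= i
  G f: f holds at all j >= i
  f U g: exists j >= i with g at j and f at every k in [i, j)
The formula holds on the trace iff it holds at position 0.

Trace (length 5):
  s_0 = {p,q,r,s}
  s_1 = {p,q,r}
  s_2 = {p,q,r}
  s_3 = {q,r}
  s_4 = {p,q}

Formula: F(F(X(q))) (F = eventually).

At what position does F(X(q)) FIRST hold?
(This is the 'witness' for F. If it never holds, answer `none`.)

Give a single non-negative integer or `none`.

s_0={p,q,r,s}: F(X(q))=True X(q)=True q=True
s_1={p,q,r}: F(X(q))=True X(q)=True q=True
s_2={p,q,r}: F(X(q))=True X(q)=True q=True
s_3={q,r}: F(X(q))=True X(q)=True q=True
s_4={p,q}: F(X(q))=False X(q)=False q=True
F(F(X(q))) holds; first witness at position 0.

Answer: 0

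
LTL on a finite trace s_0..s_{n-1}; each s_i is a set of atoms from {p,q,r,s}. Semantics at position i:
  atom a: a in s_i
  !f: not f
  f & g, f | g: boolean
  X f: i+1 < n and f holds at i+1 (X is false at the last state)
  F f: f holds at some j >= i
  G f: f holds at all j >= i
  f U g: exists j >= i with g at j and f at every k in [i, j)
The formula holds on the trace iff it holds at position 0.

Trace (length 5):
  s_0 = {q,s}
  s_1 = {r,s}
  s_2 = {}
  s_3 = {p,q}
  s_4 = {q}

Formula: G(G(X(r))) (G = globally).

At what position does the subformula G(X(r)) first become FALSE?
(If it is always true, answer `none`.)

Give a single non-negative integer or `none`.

s_0={q,s}: G(X(r))=False X(r)=True r=False
s_1={r,s}: G(X(r))=False X(r)=False r=True
s_2={}: G(X(r))=False X(r)=False r=False
s_3={p,q}: G(X(r))=False X(r)=False r=False
s_4={q}: G(X(r))=False X(r)=False r=False
G(G(X(r))) holds globally = False
First violation at position 0.

Answer: 0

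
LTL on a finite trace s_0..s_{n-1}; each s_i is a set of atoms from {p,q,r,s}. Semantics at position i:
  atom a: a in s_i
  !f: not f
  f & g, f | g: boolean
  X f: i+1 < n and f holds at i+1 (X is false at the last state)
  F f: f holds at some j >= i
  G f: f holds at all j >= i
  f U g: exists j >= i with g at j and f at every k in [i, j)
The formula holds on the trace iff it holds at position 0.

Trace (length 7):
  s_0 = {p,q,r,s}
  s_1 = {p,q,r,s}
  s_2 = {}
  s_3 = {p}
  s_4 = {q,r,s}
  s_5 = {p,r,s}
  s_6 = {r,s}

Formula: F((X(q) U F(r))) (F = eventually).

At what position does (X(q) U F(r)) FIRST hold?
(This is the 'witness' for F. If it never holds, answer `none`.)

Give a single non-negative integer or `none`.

Answer: 0

Derivation:
s_0={p,q,r,s}: (X(q) U F(r))=True X(q)=True q=True F(r)=True r=True
s_1={p,q,r,s}: (X(q) U F(r))=True X(q)=False q=True F(r)=True r=True
s_2={}: (X(q) U F(r))=True X(q)=False q=False F(r)=True r=False
s_3={p}: (X(q) U F(r))=True X(q)=True q=False F(r)=True r=False
s_4={q,r,s}: (X(q) U F(r))=True X(q)=False q=True F(r)=True r=True
s_5={p,r,s}: (X(q) U F(r))=True X(q)=False q=False F(r)=True r=True
s_6={r,s}: (X(q) U F(r))=True X(q)=False q=False F(r)=True r=True
F((X(q) U F(r))) holds; first witness at position 0.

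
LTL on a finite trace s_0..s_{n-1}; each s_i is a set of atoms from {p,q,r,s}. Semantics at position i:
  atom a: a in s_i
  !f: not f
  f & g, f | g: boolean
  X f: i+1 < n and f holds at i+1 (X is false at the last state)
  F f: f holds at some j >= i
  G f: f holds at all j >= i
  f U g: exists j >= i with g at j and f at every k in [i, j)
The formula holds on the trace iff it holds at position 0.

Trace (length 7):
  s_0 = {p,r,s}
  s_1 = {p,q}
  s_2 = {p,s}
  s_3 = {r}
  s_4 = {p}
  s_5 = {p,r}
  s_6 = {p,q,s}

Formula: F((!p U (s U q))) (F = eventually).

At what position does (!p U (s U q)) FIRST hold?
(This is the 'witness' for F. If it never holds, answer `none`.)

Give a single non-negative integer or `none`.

Answer: 0

Derivation:
s_0={p,r,s}: (!p U (s U q))=True !p=False p=True (s U q)=True s=True q=False
s_1={p,q}: (!p U (s U q))=True !p=False p=True (s U q)=True s=False q=True
s_2={p,s}: (!p U (s U q))=False !p=False p=True (s U q)=False s=True q=False
s_3={r}: (!p U (s U q))=False !p=True p=False (s U q)=False s=False q=False
s_4={p}: (!p U (s U q))=False !p=False p=True (s U q)=False s=False q=False
s_5={p,r}: (!p U (s U q))=False !p=False p=True (s U q)=False s=False q=False
s_6={p,q,s}: (!p U (s U q))=True !p=False p=True (s U q)=True s=True q=True
F((!p U (s U q))) holds; first witness at position 0.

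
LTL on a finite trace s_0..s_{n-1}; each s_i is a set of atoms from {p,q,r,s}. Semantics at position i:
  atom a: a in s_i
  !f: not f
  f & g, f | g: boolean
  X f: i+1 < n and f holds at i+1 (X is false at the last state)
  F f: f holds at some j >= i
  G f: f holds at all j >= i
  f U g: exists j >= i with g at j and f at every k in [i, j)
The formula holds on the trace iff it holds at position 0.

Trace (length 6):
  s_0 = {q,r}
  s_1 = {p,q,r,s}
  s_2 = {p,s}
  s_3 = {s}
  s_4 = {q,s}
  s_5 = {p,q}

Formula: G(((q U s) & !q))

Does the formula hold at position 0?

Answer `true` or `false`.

s_0={q,r}: G(((q U s) & !q))=False ((q U s) & !q)=False (q U s)=True q=True s=False !q=False
s_1={p,q,r,s}: G(((q U s) & !q))=False ((q U s) & !q)=False (q U s)=True q=True s=True !q=False
s_2={p,s}: G(((q U s) & !q))=False ((q U s) & !q)=True (q U s)=True q=False s=True !q=True
s_3={s}: G(((q U s) & !q))=False ((q U s) & !q)=True (q U s)=True q=False s=True !q=True
s_4={q,s}: G(((q U s) & !q))=False ((q U s) & !q)=False (q U s)=True q=True s=True !q=False
s_5={p,q}: G(((q U s) & !q))=False ((q U s) & !q)=False (q U s)=False q=True s=False !q=False

Answer: false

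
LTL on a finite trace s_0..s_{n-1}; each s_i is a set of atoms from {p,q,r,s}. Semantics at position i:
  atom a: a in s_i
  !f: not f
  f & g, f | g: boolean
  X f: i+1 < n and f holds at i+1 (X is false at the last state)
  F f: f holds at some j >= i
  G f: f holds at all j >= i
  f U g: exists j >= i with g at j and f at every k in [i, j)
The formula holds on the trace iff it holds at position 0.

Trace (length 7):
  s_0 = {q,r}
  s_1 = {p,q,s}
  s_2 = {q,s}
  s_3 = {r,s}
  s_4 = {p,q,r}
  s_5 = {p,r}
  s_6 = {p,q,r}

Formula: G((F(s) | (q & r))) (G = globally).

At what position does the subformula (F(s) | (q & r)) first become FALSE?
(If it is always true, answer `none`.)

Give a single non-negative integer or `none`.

s_0={q,r}: (F(s) | (q & r))=True F(s)=True s=False (q & r)=True q=True r=True
s_1={p,q,s}: (F(s) | (q & r))=True F(s)=True s=True (q & r)=False q=True r=False
s_2={q,s}: (F(s) | (q & r))=True F(s)=True s=True (q & r)=False q=True r=False
s_3={r,s}: (F(s) | (q & r))=True F(s)=True s=True (q & r)=False q=False r=True
s_4={p,q,r}: (F(s) | (q & r))=True F(s)=False s=False (q & r)=True q=True r=True
s_5={p,r}: (F(s) | (q & r))=False F(s)=False s=False (q & r)=False q=False r=True
s_6={p,q,r}: (F(s) | (q & r))=True F(s)=False s=False (q & r)=True q=True r=True
G((F(s) | (q & r))) holds globally = False
First violation at position 5.

Answer: 5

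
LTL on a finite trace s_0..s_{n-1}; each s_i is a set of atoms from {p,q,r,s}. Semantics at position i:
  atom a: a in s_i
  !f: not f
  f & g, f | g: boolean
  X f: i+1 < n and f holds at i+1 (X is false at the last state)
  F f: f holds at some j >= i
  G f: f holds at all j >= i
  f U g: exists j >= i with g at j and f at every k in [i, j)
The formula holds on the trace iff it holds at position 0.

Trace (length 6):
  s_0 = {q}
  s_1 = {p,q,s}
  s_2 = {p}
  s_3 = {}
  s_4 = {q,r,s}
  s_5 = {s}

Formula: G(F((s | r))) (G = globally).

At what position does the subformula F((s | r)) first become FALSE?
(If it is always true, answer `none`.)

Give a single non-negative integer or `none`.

s_0={q}: F((s | r))=True (s | r)=False s=False r=False
s_1={p,q,s}: F((s | r))=True (s | r)=True s=True r=False
s_2={p}: F((s | r))=True (s | r)=False s=False r=False
s_3={}: F((s | r))=True (s | r)=False s=False r=False
s_4={q,r,s}: F((s | r))=True (s | r)=True s=True r=True
s_5={s}: F((s | r))=True (s | r)=True s=True r=False
G(F((s | r))) holds globally = True
No violation — formula holds at every position.

Answer: none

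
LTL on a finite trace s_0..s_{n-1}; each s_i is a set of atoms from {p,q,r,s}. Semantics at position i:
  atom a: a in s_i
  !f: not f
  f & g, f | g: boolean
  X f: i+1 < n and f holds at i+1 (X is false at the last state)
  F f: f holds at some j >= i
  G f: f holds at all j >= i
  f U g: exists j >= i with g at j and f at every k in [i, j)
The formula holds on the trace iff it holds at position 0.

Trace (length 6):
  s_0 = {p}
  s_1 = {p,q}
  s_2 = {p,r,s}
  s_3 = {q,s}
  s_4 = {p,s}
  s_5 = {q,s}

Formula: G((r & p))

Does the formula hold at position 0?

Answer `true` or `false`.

s_0={p}: G((r & p))=False (r & p)=False r=False p=True
s_1={p,q}: G((r & p))=False (r & p)=False r=False p=True
s_2={p,r,s}: G((r & p))=False (r & p)=True r=True p=True
s_3={q,s}: G((r & p))=False (r & p)=False r=False p=False
s_4={p,s}: G((r & p))=False (r & p)=False r=False p=True
s_5={q,s}: G((r & p))=False (r & p)=False r=False p=False

Answer: false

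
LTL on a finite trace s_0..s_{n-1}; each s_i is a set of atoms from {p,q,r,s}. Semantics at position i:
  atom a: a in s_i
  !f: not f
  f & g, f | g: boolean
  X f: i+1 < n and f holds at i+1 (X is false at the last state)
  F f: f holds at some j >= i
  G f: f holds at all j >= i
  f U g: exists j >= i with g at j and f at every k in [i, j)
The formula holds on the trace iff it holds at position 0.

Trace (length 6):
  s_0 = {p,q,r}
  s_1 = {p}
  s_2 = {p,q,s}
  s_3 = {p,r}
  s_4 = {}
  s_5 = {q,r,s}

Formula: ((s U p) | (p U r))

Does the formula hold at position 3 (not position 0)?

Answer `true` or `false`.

Answer: true

Derivation:
s_0={p,q,r}: ((s U p) | (p U r))=True (s U p)=True s=False p=True (p U r)=True r=True
s_1={p}: ((s U p) | (p U r))=True (s U p)=True s=False p=True (p U r)=True r=False
s_2={p,q,s}: ((s U p) | (p U r))=True (s U p)=True s=True p=True (p U r)=True r=False
s_3={p,r}: ((s U p) | (p U r))=True (s U p)=True s=False p=True (p U r)=True r=True
s_4={}: ((s U p) | (p U r))=False (s U p)=False s=False p=False (p U r)=False r=False
s_5={q,r,s}: ((s U p) | (p U r))=True (s U p)=False s=True p=False (p U r)=True r=True
Evaluating at position 3: result = True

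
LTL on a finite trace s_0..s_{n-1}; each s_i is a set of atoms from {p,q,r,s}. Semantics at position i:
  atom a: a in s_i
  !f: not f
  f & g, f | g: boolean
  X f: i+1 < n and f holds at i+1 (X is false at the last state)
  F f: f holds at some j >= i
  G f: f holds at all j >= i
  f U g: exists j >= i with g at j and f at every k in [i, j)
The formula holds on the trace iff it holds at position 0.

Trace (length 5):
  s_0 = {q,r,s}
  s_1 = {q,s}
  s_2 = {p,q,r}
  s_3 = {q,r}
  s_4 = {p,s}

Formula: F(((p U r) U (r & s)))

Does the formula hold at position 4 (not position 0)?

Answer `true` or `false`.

s_0={q,r,s}: F(((p U r) U (r & s)))=True ((p U r) U (r & s))=True (p U r)=True p=False r=True (r & s)=True s=True
s_1={q,s}: F(((p U r) U (r & s)))=False ((p U r) U (r & s))=False (p U r)=False p=False r=False (r & s)=False s=True
s_2={p,q,r}: F(((p U r) U (r & s)))=False ((p U r) U (r & s))=False (p U r)=True p=True r=True (r & s)=False s=False
s_3={q,r}: F(((p U r) U (r & s)))=False ((p U r) U (r & s))=False (p U r)=True p=False r=True (r & s)=False s=False
s_4={p,s}: F(((p U r) U (r & s)))=False ((p U r) U (r & s))=False (p U r)=False p=True r=False (r & s)=False s=True
Evaluating at position 4: result = False

Answer: false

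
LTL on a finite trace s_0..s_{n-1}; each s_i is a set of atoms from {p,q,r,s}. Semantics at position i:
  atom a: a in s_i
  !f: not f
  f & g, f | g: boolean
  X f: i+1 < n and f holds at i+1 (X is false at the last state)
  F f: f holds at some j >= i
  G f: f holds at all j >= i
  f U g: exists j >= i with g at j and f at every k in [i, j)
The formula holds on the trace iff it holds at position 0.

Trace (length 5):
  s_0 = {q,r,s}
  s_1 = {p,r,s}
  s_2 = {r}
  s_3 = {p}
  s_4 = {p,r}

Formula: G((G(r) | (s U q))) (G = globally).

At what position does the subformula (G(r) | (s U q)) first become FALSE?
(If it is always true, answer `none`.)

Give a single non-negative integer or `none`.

Answer: 1

Derivation:
s_0={q,r,s}: (G(r) | (s U q))=True G(r)=False r=True (s U q)=True s=True q=True
s_1={p,r,s}: (G(r) | (s U q))=False G(r)=False r=True (s U q)=False s=True q=False
s_2={r}: (G(r) | (s U q))=False G(r)=False r=True (s U q)=False s=False q=False
s_3={p}: (G(r) | (s U q))=False G(r)=False r=False (s U q)=False s=False q=False
s_4={p,r}: (G(r) | (s U q))=True G(r)=True r=True (s U q)=False s=False q=False
G((G(r) | (s U q))) holds globally = False
First violation at position 1.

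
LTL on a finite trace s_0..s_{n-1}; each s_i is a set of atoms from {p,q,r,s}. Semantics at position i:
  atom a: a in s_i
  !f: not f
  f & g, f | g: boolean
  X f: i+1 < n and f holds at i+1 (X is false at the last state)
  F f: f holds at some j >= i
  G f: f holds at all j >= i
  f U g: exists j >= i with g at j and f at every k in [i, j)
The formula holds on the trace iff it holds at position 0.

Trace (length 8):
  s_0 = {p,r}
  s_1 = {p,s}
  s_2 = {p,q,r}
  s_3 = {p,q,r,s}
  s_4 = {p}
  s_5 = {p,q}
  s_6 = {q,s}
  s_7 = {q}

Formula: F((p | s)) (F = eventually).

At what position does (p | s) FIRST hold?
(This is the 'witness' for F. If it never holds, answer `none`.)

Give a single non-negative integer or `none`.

s_0={p,r}: (p | s)=True p=True s=False
s_1={p,s}: (p | s)=True p=True s=True
s_2={p,q,r}: (p | s)=True p=True s=False
s_3={p,q,r,s}: (p | s)=True p=True s=True
s_4={p}: (p | s)=True p=True s=False
s_5={p,q}: (p | s)=True p=True s=False
s_6={q,s}: (p | s)=True p=False s=True
s_7={q}: (p | s)=False p=False s=False
F((p | s)) holds; first witness at position 0.

Answer: 0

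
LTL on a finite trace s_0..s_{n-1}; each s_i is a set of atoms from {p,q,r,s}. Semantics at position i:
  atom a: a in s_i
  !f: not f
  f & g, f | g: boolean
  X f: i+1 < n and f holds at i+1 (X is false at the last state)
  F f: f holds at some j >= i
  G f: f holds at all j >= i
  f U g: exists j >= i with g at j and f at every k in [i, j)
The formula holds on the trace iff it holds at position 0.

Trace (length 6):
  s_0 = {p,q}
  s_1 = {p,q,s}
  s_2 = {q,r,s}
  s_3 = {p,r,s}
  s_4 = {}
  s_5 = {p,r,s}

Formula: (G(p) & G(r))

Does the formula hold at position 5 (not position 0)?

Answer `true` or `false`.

s_0={p,q}: (G(p) & G(r))=False G(p)=False p=True G(r)=False r=False
s_1={p,q,s}: (G(p) & G(r))=False G(p)=False p=True G(r)=False r=False
s_2={q,r,s}: (G(p) & G(r))=False G(p)=False p=False G(r)=False r=True
s_3={p,r,s}: (G(p) & G(r))=False G(p)=False p=True G(r)=False r=True
s_4={}: (G(p) & G(r))=False G(p)=False p=False G(r)=False r=False
s_5={p,r,s}: (G(p) & G(r))=True G(p)=True p=True G(r)=True r=True
Evaluating at position 5: result = True

Answer: true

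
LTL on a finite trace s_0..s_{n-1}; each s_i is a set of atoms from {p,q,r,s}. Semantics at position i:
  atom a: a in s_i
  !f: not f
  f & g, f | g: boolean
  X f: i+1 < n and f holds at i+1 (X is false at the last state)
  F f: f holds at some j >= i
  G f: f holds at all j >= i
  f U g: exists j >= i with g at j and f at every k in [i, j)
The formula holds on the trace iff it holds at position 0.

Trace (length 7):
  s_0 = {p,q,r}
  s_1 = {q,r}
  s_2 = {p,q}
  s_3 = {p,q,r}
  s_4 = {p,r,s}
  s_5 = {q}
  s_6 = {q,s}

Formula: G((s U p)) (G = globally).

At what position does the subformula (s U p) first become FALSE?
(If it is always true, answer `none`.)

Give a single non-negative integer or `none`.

Answer: 1

Derivation:
s_0={p,q,r}: (s U p)=True s=False p=True
s_1={q,r}: (s U p)=False s=False p=False
s_2={p,q}: (s U p)=True s=False p=True
s_3={p,q,r}: (s U p)=True s=False p=True
s_4={p,r,s}: (s U p)=True s=True p=True
s_5={q}: (s U p)=False s=False p=False
s_6={q,s}: (s U p)=False s=True p=False
G((s U p)) holds globally = False
First violation at position 1.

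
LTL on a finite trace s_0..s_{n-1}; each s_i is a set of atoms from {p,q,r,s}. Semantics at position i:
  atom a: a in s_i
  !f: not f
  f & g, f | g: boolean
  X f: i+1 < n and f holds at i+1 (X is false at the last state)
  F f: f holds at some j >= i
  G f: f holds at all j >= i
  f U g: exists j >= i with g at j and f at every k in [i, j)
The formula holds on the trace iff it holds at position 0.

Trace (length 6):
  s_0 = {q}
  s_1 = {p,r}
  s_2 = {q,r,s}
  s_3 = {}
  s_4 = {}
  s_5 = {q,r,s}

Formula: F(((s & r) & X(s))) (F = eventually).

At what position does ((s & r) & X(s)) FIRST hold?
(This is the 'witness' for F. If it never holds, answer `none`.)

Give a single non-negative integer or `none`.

Answer: none

Derivation:
s_0={q}: ((s & r) & X(s))=False (s & r)=False s=False r=False X(s)=False
s_1={p,r}: ((s & r) & X(s))=False (s & r)=False s=False r=True X(s)=True
s_2={q,r,s}: ((s & r) & X(s))=False (s & r)=True s=True r=True X(s)=False
s_3={}: ((s & r) & X(s))=False (s & r)=False s=False r=False X(s)=False
s_4={}: ((s & r) & X(s))=False (s & r)=False s=False r=False X(s)=True
s_5={q,r,s}: ((s & r) & X(s))=False (s & r)=True s=True r=True X(s)=False
F(((s & r) & X(s))) does not hold (no witness exists).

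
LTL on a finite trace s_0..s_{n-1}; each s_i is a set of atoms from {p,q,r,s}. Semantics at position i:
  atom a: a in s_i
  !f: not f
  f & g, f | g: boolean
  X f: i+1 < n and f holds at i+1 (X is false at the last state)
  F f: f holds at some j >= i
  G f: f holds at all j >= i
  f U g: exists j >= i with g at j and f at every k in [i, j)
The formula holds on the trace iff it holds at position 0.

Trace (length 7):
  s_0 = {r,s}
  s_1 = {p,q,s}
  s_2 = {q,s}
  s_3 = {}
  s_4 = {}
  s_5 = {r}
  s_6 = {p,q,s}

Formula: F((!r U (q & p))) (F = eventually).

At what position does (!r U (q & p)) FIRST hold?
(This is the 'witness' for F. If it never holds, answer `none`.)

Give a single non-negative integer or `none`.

s_0={r,s}: (!r U (q & p))=False !r=False r=True (q & p)=False q=False p=False
s_1={p,q,s}: (!r U (q & p))=True !r=True r=False (q & p)=True q=True p=True
s_2={q,s}: (!r U (q & p))=False !r=True r=False (q & p)=False q=True p=False
s_3={}: (!r U (q & p))=False !r=True r=False (q & p)=False q=False p=False
s_4={}: (!r U (q & p))=False !r=True r=False (q & p)=False q=False p=False
s_5={r}: (!r U (q & p))=False !r=False r=True (q & p)=False q=False p=False
s_6={p,q,s}: (!r U (q & p))=True !r=True r=False (q & p)=True q=True p=True
F((!r U (q & p))) holds; first witness at position 1.

Answer: 1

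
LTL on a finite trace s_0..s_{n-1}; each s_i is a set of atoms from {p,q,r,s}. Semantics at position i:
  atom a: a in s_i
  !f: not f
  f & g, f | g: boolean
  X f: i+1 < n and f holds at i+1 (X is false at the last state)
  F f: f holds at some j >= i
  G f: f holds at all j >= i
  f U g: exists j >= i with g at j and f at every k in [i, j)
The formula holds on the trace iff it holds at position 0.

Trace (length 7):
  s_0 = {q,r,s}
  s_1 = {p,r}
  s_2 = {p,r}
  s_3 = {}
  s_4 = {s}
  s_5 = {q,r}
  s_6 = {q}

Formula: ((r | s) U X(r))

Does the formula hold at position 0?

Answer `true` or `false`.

s_0={q,r,s}: ((r | s) U X(r))=True (r | s)=True r=True s=True X(r)=True
s_1={p,r}: ((r | s) U X(r))=True (r | s)=True r=True s=False X(r)=True
s_2={p,r}: ((r | s) U X(r))=False (r | s)=True r=True s=False X(r)=False
s_3={}: ((r | s) U X(r))=False (r | s)=False r=False s=False X(r)=False
s_4={s}: ((r | s) U X(r))=True (r | s)=True r=False s=True X(r)=True
s_5={q,r}: ((r | s) U X(r))=False (r | s)=True r=True s=False X(r)=False
s_6={q}: ((r | s) U X(r))=False (r | s)=False r=False s=False X(r)=False

Answer: true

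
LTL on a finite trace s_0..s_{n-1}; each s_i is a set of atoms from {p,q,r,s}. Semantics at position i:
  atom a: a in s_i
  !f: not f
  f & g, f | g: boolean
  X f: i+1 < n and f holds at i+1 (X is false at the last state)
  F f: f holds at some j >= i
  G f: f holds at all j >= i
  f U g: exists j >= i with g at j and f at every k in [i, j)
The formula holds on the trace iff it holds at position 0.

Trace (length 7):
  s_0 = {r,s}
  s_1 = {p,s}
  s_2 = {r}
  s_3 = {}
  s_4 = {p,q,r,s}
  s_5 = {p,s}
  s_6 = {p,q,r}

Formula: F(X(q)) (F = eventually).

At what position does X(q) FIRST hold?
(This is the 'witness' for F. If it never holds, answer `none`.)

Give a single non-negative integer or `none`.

s_0={r,s}: X(q)=False q=False
s_1={p,s}: X(q)=False q=False
s_2={r}: X(q)=False q=False
s_3={}: X(q)=True q=False
s_4={p,q,r,s}: X(q)=False q=True
s_5={p,s}: X(q)=True q=False
s_6={p,q,r}: X(q)=False q=True
F(X(q)) holds; first witness at position 3.

Answer: 3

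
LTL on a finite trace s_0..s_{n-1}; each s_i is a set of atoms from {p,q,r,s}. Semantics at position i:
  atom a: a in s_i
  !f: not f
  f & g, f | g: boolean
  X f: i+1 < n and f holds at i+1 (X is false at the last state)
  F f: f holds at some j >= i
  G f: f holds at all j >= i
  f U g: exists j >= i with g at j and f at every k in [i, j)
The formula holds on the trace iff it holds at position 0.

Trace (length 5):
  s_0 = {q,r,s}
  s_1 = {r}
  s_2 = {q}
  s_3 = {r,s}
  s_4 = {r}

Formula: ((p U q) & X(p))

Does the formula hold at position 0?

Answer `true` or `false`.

Answer: false

Derivation:
s_0={q,r,s}: ((p U q) & X(p))=False (p U q)=True p=False q=True X(p)=False
s_1={r}: ((p U q) & X(p))=False (p U q)=False p=False q=False X(p)=False
s_2={q}: ((p U q) & X(p))=False (p U q)=True p=False q=True X(p)=False
s_3={r,s}: ((p U q) & X(p))=False (p U q)=False p=False q=False X(p)=False
s_4={r}: ((p U q) & X(p))=False (p U q)=False p=False q=False X(p)=False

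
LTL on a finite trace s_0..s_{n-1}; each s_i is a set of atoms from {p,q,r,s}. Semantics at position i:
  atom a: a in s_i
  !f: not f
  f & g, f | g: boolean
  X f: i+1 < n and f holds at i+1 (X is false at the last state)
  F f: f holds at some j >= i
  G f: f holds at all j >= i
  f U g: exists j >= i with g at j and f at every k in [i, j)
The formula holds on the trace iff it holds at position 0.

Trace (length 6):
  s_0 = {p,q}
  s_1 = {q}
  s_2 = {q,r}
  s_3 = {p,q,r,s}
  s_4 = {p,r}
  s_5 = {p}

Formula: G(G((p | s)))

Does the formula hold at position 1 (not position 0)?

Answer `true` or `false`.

Answer: false

Derivation:
s_0={p,q}: G(G((p | s)))=False G((p | s))=False (p | s)=True p=True s=False
s_1={q}: G(G((p | s)))=False G((p | s))=False (p | s)=False p=False s=False
s_2={q,r}: G(G((p | s)))=False G((p | s))=False (p | s)=False p=False s=False
s_3={p,q,r,s}: G(G((p | s)))=True G((p | s))=True (p | s)=True p=True s=True
s_4={p,r}: G(G((p | s)))=True G((p | s))=True (p | s)=True p=True s=False
s_5={p}: G(G((p | s)))=True G((p | s))=True (p | s)=True p=True s=False
Evaluating at position 1: result = False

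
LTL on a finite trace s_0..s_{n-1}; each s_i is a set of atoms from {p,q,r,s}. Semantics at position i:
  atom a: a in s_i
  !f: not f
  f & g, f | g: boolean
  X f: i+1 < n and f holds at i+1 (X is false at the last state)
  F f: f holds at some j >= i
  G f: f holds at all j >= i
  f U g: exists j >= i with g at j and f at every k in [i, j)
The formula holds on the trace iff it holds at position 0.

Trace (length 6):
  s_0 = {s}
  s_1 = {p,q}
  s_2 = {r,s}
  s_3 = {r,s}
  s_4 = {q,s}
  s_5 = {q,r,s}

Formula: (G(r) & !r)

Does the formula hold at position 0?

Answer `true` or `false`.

s_0={s}: (G(r) & !r)=False G(r)=False r=False !r=True
s_1={p,q}: (G(r) & !r)=False G(r)=False r=False !r=True
s_2={r,s}: (G(r) & !r)=False G(r)=False r=True !r=False
s_3={r,s}: (G(r) & !r)=False G(r)=False r=True !r=False
s_4={q,s}: (G(r) & !r)=False G(r)=False r=False !r=True
s_5={q,r,s}: (G(r) & !r)=False G(r)=True r=True !r=False

Answer: false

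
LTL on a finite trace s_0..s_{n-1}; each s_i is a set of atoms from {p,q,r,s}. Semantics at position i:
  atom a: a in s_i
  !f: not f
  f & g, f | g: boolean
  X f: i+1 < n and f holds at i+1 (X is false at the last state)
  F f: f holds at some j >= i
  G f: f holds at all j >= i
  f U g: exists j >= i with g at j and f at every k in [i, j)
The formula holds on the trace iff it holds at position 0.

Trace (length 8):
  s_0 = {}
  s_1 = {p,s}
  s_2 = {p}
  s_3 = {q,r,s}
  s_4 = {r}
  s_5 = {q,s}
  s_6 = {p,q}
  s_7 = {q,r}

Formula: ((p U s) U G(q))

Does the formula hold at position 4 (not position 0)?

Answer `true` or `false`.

s_0={}: ((p U s) U G(q))=False (p U s)=False p=False s=False G(q)=False q=False
s_1={p,s}: ((p U s) U G(q))=False (p U s)=True p=True s=True G(q)=False q=False
s_2={p}: ((p U s) U G(q))=False (p U s)=True p=True s=False G(q)=False q=False
s_3={q,r,s}: ((p U s) U G(q))=False (p U s)=True p=False s=True G(q)=False q=True
s_4={r}: ((p U s) U G(q))=False (p U s)=False p=False s=False G(q)=False q=False
s_5={q,s}: ((p U s) U G(q))=True (p U s)=True p=False s=True G(q)=True q=True
s_6={p,q}: ((p U s) U G(q))=True (p U s)=False p=True s=False G(q)=True q=True
s_7={q,r}: ((p U s) U G(q))=True (p U s)=False p=False s=False G(q)=True q=True
Evaluating at position 4: result = False

Answer: false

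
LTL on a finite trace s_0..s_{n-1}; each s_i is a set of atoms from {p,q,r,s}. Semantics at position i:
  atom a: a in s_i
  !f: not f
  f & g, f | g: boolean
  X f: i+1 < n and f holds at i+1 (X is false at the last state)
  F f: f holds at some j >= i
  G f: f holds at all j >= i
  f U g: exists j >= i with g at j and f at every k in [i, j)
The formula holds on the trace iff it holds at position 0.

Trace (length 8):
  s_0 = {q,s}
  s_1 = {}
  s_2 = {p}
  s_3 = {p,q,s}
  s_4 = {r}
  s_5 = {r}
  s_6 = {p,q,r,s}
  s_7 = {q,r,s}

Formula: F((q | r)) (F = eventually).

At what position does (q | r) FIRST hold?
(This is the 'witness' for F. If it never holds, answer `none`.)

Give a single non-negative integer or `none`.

Answer: 0

Derivation:
s_0={q,s}: (q | r)=True q=True r=False
s_1={}: (q | r)=False q=False r=False
s_2={p}: (q | r)=False q=False r=False
s_3={p,q,s}: (q | r)=True q=True r=False
s_4={r}: (q | r)=True q=False r=True
s_5={r}: (q | r)=True q=False r=True
s_6={p,q,r,s}: (q | r)=True q=True r=True
s_7={q,r,s}: (q | r)=True q=True r=True
F((q | r)) holds; first witness at position 0.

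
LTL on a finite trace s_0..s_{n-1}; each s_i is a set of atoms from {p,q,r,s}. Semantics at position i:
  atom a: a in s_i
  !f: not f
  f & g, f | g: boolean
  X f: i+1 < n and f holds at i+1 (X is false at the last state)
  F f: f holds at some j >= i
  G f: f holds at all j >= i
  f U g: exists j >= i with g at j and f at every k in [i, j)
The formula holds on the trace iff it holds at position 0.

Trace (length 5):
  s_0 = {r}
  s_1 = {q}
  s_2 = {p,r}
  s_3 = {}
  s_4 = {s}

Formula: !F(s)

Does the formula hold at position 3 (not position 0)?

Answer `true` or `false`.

s_0={r}: !F(s)=False F(s)=True s=False
s_1={q}: !F(s)=False F(s)=True s=False
s_2={p,r}: !F(s)=False F(s)=True s=False
s_3={}: !F(s)=False F(s)=True s=False
s_4={s}: !F(s)=False F(s)=True s=True
Evaluating at position 3: result = False

Answer: false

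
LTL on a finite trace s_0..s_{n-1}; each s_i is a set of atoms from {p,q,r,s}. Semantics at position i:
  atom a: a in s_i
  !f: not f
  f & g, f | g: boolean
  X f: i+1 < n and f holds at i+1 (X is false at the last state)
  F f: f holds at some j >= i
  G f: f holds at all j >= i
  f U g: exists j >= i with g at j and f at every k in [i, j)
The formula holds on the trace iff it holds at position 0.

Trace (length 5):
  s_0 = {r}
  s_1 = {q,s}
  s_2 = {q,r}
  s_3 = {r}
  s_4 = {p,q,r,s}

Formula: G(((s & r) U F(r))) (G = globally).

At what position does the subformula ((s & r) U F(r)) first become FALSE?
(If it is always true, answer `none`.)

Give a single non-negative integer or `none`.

Answer: none

Derivation:
s_0={r}: ((s & r) U F(r))=True (s & r)=False s=False r=True F(r)=True
s_1={q,s}: ((s & r) U F(r))=True (s & r)=False s=True r=False F(r)=True
s_2={q,r}: ((s & r) U F(r))=True (s & r)=False s=False r=True F(r)=True
s_3={r}: ((s & r) U F(r))=True (s & r)=False s=False r=True F(r)=True
s_4={p,q,r,s}: ((s & r) U F(r))=True (s & r)=True s=True r=True F(r)=True
G(((s & r) U F(r))) holds globally = True
No violation — formula holds at every position.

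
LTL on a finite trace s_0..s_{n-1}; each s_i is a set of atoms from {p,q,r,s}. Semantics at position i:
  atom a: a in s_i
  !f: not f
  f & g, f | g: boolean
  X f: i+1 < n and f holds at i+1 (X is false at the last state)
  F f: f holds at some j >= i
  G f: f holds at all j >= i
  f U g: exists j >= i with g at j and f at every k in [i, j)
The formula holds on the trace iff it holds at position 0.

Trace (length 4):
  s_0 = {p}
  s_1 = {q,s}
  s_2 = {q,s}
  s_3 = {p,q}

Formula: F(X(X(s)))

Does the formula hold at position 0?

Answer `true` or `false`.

Answer: true

Derivation:
s_0={p}: F(X(X(s)))=True X(X(s))=True X(s)=True s=False
s_1={q,s}: F(X(X(s)))=False X(X(s))=False X(s)=True s=True
s_2={q,s}: F(X(X(s)))=False X(X(s))=False X(s)=False s=True
s_3={p,q}: F(X(X(s)))=False X(X(s))=False X(s)=False s=False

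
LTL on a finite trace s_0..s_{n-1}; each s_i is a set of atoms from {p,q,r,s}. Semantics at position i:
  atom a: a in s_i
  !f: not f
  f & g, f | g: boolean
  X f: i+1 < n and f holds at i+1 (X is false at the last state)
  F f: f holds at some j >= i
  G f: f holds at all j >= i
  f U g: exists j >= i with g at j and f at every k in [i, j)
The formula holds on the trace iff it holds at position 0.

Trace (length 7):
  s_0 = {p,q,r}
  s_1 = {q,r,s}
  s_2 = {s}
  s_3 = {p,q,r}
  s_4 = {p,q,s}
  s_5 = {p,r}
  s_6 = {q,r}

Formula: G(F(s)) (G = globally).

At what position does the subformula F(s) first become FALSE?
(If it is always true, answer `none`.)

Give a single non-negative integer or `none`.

s_0={p,q,r}: F(s)=True s=False
s_1={q,r,s}: F(s)=True s=True
s_2={s}: F(s)=True s=True
s_3={p,q,r}: F(s)=True s=False
s_4={p,q,s}: F(s)=True s=True
s_5={p,r}: F(s)=False s=False
s_6={q,r}: F(s)=False s=False
G(F(s)) holds globally = False
First violation at position 5.

Answer: 5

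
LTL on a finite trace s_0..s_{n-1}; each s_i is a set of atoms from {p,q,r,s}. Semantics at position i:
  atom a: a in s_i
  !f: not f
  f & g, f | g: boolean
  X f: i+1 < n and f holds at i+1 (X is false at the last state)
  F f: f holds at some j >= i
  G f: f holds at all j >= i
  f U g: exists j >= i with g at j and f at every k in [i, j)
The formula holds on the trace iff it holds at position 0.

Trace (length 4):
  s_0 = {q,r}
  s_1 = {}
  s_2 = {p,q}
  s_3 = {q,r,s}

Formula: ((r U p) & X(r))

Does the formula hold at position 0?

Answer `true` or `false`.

Answer: false

Derivation:
s_0={q,r}: ((r U p) & X(r))=False (r U p)=False r=True p=False X(r)=False
s_1={}: ((r U p) & X(r))=False (r U p)=False r=False p=False X(r)=False
s_2={p,q}: ((r U p) & X(r))=True (r U p)=True r=False p=True X(r)=True
s_3={q,r,s}: ((r U p) & X(r))=False (r U p)=False r=True p=False X(r)=False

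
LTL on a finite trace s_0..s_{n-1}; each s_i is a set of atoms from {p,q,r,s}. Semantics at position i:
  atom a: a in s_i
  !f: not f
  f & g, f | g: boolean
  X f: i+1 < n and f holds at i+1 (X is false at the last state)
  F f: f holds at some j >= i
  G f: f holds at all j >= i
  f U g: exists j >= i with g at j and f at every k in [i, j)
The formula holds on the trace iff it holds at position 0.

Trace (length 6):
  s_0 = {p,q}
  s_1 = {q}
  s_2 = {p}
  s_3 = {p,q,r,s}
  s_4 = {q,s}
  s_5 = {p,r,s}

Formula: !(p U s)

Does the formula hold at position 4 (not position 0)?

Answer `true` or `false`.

s_0={p,q}: !(p U s)=True (p U s)=False p=True s=False
s_1={q}: !(p U s)=True (p U s)=False p=False s=False
s_2={p}: !(p U s)=False (p U s)=True p=True s=False
s_3={p,q,r,s}: !(p U s)=False (p U s)=True p=True s=True
s_4={q,s}: !(p U s)=False (p U s)=True p=False s=True
s_5={p,r,s}: !(p U s)=False (p U s)=True p=True s=True
Evaluating at position 4: result = False

Answer: false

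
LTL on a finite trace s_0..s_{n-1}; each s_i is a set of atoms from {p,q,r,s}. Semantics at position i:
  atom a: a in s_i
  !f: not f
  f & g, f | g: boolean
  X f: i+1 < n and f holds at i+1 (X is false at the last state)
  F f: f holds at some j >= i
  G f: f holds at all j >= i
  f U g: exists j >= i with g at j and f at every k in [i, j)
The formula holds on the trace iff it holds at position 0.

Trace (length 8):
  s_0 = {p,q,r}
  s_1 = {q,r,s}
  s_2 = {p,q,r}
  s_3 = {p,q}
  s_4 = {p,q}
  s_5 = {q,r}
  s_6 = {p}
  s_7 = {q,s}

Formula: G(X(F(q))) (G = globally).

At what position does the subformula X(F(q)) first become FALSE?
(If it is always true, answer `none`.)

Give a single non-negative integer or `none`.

s_0={p,q,r}: X(F(q))=True F(q)=True q=True
s_1={q,r,s}: X(F(q))=True F(q)=True q=True
s_2={p,q,r}: X(F(q))=True F(q)=True q=True
s_3={p,q}: X(F(q))=True F(q)=True q=True
s_4={p,q}: X(F(q))=True F(q)=True q=True
s_5={q,r}: X(F(q))=True F(q)=True q=True
s_6={p}: X(F(q))=True F(q)=True q=False
s_7={q,s}: X(F(q))=False F(q)=True q=True
G(X(F(q))) holds globally = False
First violation at position 7.

Answer: 7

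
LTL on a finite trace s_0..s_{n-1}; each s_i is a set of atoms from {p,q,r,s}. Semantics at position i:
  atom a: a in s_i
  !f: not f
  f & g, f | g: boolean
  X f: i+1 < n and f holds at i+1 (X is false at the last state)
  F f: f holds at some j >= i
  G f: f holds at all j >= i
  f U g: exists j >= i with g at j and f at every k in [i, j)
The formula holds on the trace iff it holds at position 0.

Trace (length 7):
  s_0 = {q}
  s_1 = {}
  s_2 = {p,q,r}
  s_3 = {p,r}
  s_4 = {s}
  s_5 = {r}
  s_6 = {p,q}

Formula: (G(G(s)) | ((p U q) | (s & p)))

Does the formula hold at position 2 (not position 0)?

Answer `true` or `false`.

s_0={q}: (G(G(s)) | ((p U q) | (s & p)))=True G(G(s))=False G(s)=False s=False ((p U q) | (s & p))=True (p U q)=True p=False q=True (s & p)=False
s_1={}: (G(G(s)) | ((p U q) | (s & p)))=False G(G(s))=False G(s)=False s=False ((p U q) | (s & p))=False (p U q)=False p=False q=False (s & p)=False
s_2={p,q,r}: (G(G(s)) | ((p U q) | (s & p)))=True G(G(s))=False G(s)=False s=False ((p U q) | (s & p))=True (p U q)=True p=True q=True (s & p)=False
s_3={p,r}: (G(G(s)) | ((p U q) | (s & p)))=False G(G(s))=False G(s)=False s=False ((p U q) | (s & p))=False (p U q)=False p=True q=False (s & p)=False
s_4={s}: (G(G(s)) | ((p U q) | (s & p)))=False G(G(s))=False G(s)=False s=True ((p U q) | (s & p))=False (p U q)=False p=False q=False (s & p)=False
s_5={r}: (G(G(s)) | ((p U q) | (s & p)))=False G(G(s))=False G(s)=False s=False ((p U q) | (s & p))=False (p U q)=False p=False q=False (s & p)=False
s_6={p,q}: (G(G(s)) | ((p U q) | (s & p)))=True G(G(s))=False G(s)=False s=False ((p U q) | (s & p))=True (p U q)=True p=True q=True (s & p)=False
Evaluating at position 2: result = True

Answer: true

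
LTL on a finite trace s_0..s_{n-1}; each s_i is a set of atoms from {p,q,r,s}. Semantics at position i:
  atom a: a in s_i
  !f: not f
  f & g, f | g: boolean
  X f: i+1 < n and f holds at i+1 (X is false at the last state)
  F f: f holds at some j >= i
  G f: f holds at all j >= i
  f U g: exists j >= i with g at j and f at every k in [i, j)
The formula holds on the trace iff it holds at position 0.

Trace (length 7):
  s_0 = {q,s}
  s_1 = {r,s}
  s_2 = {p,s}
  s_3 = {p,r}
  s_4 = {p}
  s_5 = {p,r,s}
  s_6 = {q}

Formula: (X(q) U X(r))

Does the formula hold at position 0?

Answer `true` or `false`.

Answer: true

Derivation:
s_0={q,s}: (X(q) U X(r))=True X(q)=False q=True X(r)=True r=False
s_1={r,s}: (X(q) U X(r))=False X(q)=False q=False X(r)=False r=True
s_2={p,s}: (X(q) U X(r))=True X(q)=False q=False X(r)=True r=False
s_3={p,r}: (X(q) U X(r))=False X(q)=False q=False X(r)=False r=True
s_4={p}: (X(q) U X(r))=True X(q)=False q=False X(r)=True r=False
s_5={p,r,s}: (X(q) U X(r))=False X(q)=True q=False X(r)=False r=True
s_6={q}: (X(q) U X(r))=False X(q)=False q=True X(r)=False r=False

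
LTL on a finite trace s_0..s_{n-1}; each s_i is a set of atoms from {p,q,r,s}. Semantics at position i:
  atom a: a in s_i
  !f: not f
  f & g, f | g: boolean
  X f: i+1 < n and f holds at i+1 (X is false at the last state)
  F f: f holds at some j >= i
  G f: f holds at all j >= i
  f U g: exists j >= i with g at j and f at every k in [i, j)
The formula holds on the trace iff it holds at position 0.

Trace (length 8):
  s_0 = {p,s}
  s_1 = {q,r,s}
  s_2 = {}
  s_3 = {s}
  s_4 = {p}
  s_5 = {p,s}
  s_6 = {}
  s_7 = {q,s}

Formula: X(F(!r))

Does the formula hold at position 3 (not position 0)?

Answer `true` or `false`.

s_0={p,s}: X(F(!r))=True F(!r)=True !r=True r=False
s_1={q,r,s}: X(F(!r))=True F(!r)=True !r=False r=True
s_2={}: X(F(!r))=True F(!r)=True !r=True r=False
s_3={s}: X(F(!r))=True F(!r)=True !r=True r=False
s_4={p}: X(F(!r))=True F(!r)=True !r=True r=False
s_5={p,s}: X(F(!r))=True F(!r)=True !r=True r=False
s_6={}: X(F(!r))=True F(!r)=True !r=True r=False
s_7={q,s}: X(F(!r))=False F(!r)=True !r=True r=False
Evaluating at position 3: result = True

Answer: true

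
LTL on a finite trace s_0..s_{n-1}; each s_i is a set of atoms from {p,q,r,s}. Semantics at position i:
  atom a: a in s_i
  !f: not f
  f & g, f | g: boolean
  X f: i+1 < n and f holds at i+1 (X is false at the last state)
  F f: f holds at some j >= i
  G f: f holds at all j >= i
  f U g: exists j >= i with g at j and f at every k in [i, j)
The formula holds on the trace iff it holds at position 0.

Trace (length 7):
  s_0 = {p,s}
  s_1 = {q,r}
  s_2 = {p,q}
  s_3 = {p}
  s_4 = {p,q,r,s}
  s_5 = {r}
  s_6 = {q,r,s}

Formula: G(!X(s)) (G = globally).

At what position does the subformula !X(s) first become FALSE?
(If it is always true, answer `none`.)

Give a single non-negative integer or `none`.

Answer: 3

Derivation:
s_0={p,s}: !X(s)=True X(s)=False s=True
s_1={q,r}: !X(s)=True X(s)=False s=False
s_2={p,q}: !X(s)=True X(s)=False s=False
s_3={p}: !X(s)=False X(s)=True s=False
s_4={p,q,r,s}: !X(s)=True X(s)=False s=True
s_5={r}: !X(s)=False X(s)=True s=False
s_6={q,r,s}: !X(s)=True X(s)=False s=True
G(!X(s)) holds globally = False
First violation at position 3.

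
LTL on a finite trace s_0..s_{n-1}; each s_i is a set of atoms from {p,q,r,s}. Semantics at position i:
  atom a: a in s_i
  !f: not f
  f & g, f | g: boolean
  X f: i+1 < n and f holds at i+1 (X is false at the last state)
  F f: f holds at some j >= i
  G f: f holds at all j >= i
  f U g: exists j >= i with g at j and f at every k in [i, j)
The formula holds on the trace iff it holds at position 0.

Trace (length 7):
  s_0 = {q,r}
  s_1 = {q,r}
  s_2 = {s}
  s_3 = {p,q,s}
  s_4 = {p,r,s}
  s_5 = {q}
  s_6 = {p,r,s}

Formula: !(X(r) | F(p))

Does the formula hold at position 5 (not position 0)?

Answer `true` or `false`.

s_0={q,r}: !(X(r) | F(p))=False (X(r) | F(p))=True X(r)=True r=True F(p)=True p=False
s_1={q,r}: !(X(r) | F(p))=False (X(r) | F(p))=True X(r)=False r=True F(p)=True p=False
s_2={s}: !(X(r) | F(p))=False (X(r) | F(p))=True X(r)=False r=False F(p)=True p=False
s_3={p,q,s}: !(X(r) | F(p))=False (X(r) | F(p))=True X(r)=True r=False F(p)=True p=True
s_4={p,r,s}: !(X(r) | F(p))=False (X(r) | F(p))=True X(r)=False r=True F(p)=True p=True
s_5={q}: !(X(r) | F(p))=False (X(r) | F(p))=True X(r)=True r=False F(p)=True p=False
s_6={p,r,s}: !(X(r) | F(p))=False (X(r) | F(p))=True X(r)=False r=True F(p)=True p=True
Evaluating at position 5: result = False

Answer: false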